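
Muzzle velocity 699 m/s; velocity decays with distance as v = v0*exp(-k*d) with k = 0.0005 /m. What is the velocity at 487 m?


v = v0*exp(-k*d) = 699*exp(-0.0005*487) = 547.9 m/s

547.9 m/s


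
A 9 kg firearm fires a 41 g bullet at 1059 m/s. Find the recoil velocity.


v_recoil = m_p * v_p / m_gun = 0.041 * 1059 / 9 = 4.824 m/s

4.824 m/s


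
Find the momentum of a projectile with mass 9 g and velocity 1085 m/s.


p = m*v = 0.009*1085 = 9.765 kg·m/s

9.765 kg·m/s


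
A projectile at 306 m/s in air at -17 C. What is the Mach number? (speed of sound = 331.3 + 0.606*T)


a = 331.3 + 0.606*(-17) = 320.998 m/s
M = v/a = 306/320.998 = 0.9533

0.9533


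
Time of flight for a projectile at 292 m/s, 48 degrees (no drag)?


T = 2*v0*sin(theta)/g = 2*292*sin(48°)/9.81 = 44.24 s

44.24 s


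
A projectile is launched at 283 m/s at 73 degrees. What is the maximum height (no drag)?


H = (v0*sin(theta))^2 / (2g) = (283*sin(73°))^2 / (2*9.81) = 3733 m

3733 m


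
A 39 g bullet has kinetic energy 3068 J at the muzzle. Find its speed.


v = sqrt(2*E/m) = sqrt(2*3068/0.039) = 396.7 m/s

396.7 m/s


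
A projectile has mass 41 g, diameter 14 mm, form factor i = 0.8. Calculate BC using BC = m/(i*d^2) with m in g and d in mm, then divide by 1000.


BC = m/(i*d^2*1000) = 41/(0.8 * 14^2 * 1000) = 0.0002615

0.0002615


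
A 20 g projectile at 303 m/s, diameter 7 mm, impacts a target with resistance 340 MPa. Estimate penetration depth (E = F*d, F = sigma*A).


A = pi*(d/2)^2 = pi*(7/2)^2 = 38.4845 mm^2
E = 0.5*m*v^2 = 0.5*0.02*303^2 = 918.09 J
depth = E/(sigma*A) = 918.09 J / (340 MPa * 38.4845 mm^2) = 918.09/(340 * 38.4845) m = 0.070165 m ≈ 70.16 mm

70.16 mm


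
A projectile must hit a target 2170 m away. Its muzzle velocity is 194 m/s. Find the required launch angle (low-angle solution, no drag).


sin(2*theta) = R*g/v0^2 = 2170*9.81/194^2 = 0.565621, theta = arcsin(0.565621)/2 = 17.22°

17.22 degrees


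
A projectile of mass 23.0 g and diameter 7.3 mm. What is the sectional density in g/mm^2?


SD = m/d^2 = 23.0/7.3^2 = 0.4316 g/mm^2

0.4316 g/mm^2


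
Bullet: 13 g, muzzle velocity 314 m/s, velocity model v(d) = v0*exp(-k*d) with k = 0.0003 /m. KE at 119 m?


v = v0*exp(-k*d) = 314*exp(-0.0003*119) = 302.988 m/s
E = 0.5*m*v^2 = 0.5*0.013*302.988^2 = 596.7 J

596.7 J


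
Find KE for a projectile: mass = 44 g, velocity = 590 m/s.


E = 0.5*m*v^2 = 0.5*0.044*590^2 = 7658 J

7658 J


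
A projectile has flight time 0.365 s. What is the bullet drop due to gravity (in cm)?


drop = 0.5*g*t^2 = 0.5*9.81*0.365^2 = 0.653469 m ≈ 65.35 cm

65.35 cm


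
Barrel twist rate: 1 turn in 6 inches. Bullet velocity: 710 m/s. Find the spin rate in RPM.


twist_m = 6*0.0254 = 0.1524 m
spin = v/twist = 710/0.1524 = 4658.793 rev/s
RPM = spin*60 = 4658.793*60 ≈ 279528 RPM

279528 RPM


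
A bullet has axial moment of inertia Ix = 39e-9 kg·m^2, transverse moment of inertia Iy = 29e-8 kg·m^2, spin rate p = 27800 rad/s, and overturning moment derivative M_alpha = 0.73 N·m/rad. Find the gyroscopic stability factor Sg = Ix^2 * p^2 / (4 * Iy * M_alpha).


Sg = Ix^2 * p^2 / (4 * Iy * M_alpha) = (39e-9)^2 * 27800^2 / (4 * 29e-8 * 0.73) = 1.388

1.388


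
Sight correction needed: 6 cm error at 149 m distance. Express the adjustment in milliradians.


1 mrad subtends 1 cm per 10 m of range, so adj = error_cm / (dist_m / 10) = 6 / (149/10) = 0.4027 mrad

0.4027 mrad


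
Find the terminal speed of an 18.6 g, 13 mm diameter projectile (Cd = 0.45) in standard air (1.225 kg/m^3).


A = pi*(d/2)^2 = pi*(13/2000)^2 = 1.32732e-04 m^2
vt = sqrt(2mg/(Cd*rho*A)) = sqrt(2*0.0186*9.81/(0.45 * 1.225 * 1.32732e-04)) = 70.62 m/s

70.62 m/s


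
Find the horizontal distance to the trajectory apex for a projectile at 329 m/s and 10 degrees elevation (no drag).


R = v0^2*sin(2*theta)/g = 329^2*sin(2*10°)/9.81 = 3773.76 m
apex_dist = R/2 = 3773.76/2 = 1887 m

1887 m


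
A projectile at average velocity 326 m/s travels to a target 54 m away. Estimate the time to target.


t = d/v = 54/326 = 0.1656 s

0.1656 s


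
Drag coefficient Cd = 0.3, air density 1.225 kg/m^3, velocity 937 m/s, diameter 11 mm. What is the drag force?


A = pi*(d/2)^2 = pi*(11/2000)^2 = 9.50332e-05 m^2
Fd = 0.5*Cd*rho*A*v^2 = 0.5*0.3*1.225*9.50332e-05*937^2 = 15.33 N

15.33 N


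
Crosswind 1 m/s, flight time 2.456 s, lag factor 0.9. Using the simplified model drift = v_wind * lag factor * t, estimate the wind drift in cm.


drift = v_wind * lag * t = 1 * 0.9 * 2.456 = 2.2104 m ≈ 221 cm

221 cm


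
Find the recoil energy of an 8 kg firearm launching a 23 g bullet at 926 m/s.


v_r = m_p*v_p/m_gun = 0.023*926/8 = 2.66225 m/s, E_r = 0.5*m_gun*v_r^2 = 0.5*8*2.66225^2 = 28.35 J

28.35 J


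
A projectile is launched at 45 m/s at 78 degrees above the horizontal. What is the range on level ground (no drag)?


R = v0^2 * sin(2*theta) / g = 45^2 * sin(2*78°) / 9.81 = 83.96 m

83.96 m


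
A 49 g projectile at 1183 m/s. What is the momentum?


p = m*v = 0.049*1183 = 57.97 kg·m/s

57.97 kg·m/s


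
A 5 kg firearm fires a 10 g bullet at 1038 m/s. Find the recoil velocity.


v_recoil = m_p * v_p / m_gun = 0.01 * 1038 / 5 = 2.076 m/s

2.076 m/s


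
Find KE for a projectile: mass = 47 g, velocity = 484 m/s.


E = 0.5*m*v^2 = 0.5*0.047*484^2 = 5505 J

5505 J


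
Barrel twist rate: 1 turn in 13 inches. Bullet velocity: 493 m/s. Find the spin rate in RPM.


twist_m = 13*0.0254 = 0.3302 m
spin = v/twist = 493/0.3302 = 1493.035 rev/s
RPM = spin*60 = 1493.035*60 ≈ 89582 RPM

89582 RPM


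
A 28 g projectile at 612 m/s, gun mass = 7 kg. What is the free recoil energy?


v_r = m_p*v_p/m_gun = 0.028*612/7 = 2.448 m/s, E_r = 0.5*m_gun*v_r^2 = 0.5*7*2.448^2 = 20.97 J

20.97 J


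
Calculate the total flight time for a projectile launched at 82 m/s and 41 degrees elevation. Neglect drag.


T = 2*v0*sin(theta)/g = 2*82*sin(41°)/9.81 = 10.97 s

10.97 s


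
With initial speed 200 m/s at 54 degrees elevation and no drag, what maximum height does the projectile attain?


H = (v0*sin(theta))^2 / (2g) = (200*sin(54°))^2 / (2*9.81) = 1334 m

1334 m


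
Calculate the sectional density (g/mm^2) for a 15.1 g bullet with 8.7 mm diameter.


SD = m/d^2 = 15.1/8.7^2 = 0.1995 g/mm^2

0.1995 g/mm^2


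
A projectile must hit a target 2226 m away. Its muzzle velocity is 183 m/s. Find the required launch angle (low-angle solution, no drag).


sin(2*theta) = R*g/v0^2 = 2226*9.81/183^2 = 0.652067, theta = arcsin(0.652067)/2 = 20.35°

20.35 degrees


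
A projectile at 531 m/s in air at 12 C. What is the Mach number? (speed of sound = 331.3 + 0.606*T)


a = 331.3 + 0.606*(12) = 338.572 m/s
M = v/a = 531/338.572 = 1.568

1.568


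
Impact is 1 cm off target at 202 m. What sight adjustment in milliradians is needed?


1 mrad subtends 1 cm per 10 m of range, so adj = error_cm / (dist_m / 10) = 1 / (202/10) = 0.0495 mrad

0.0495 mrad


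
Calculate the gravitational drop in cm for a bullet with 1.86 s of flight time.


drop = 0.5*g*t^2 = 0.5*9.81*1.86^2 = 16.9693 m ≈ 1697 cm

1697 cm


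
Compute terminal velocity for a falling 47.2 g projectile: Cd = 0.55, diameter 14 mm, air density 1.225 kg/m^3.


A = pi*(d/2)^2 = pi*(14/2000)^2 = 1.53938e-04 m^2
vt = sqrt(2mg/(Cd*rho*A)) = sqrt(2*0.0472*9.81/(0.55 * 1.225 * 1.53938e-04)) = 94.49 m/s

94.49 m/s


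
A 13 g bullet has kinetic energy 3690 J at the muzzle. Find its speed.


v = sqrt(2*E/m) = sqrt(2*3690/0.013) = 753.5 m/s

753.5 m/s


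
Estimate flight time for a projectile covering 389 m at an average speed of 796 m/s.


t = d/v = 389/796 = 0.4887 s

0.4887 s


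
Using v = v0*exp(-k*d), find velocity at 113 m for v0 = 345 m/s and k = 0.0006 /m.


v = v0*exp(-k*d) = 345*exp(-0.0006*113) = 322.4 m/s

322.4 m/s


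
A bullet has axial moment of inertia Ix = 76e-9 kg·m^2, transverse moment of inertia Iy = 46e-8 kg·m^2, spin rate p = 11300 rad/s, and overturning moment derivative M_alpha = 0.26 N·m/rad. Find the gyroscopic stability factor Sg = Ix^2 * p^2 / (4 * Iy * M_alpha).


Sg = Ix^2 * p^2 / (4 * Iy * M_alpha) = (76e-9)^2 * 11300^2 / (4 * 46e-8 * 0.26) = 1.542

1.542


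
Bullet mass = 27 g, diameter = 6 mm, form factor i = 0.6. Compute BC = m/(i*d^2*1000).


BC = m/(i*d^2*1000) = 27/(0.6 * 6^2 * 1000) = 0.00125

0.00125


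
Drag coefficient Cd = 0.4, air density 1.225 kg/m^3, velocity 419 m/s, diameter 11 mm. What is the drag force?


A = pi*(d/2)^2 = pi*(11/2000)^2 = 9.50332e-05 m^2
Fd = 0.5*Cd*rho*A*v^2 = 0.5*0.4*1.225*9.50332e-05*419^2 = 4.088 N

4.088 N


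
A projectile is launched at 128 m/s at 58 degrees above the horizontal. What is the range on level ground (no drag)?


R = v0^2 * sin(2*theta) / g = 128^2 * sin(2*58°) / 9.81 = 1501 m

1501 m


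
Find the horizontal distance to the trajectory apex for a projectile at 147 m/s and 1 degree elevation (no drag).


R = v0^2*sin(2*theta)/g = 147^2*sin(2*1°)/9.81 = 76.8749 m
apex_dist = R/2 = 76.8749/2 = 38.44 m

38.44 m


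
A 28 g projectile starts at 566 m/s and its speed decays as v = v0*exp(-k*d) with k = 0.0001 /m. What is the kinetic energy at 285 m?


v = v0*exp(-k*d) = 566*exp(-0.0001*285) = 550.097 m/s
E = 0.5*m*v^2 = 0.5*0.028*550.097^2 = 4236 J

4236 J


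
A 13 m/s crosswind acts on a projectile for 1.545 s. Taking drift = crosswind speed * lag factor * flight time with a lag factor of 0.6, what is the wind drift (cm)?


drift = v_wind * lag * t = 13 * 0.6 * 1.545 = 12.051 m ≈ 1205 cm

1205 cm


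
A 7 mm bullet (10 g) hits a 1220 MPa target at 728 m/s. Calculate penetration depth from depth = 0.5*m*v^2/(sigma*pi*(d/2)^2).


A = pi*(d/2)^2 = pi*(7/2)^2 = 38.4845 mm^2
E = 0.5*m*v^2 = 0.5*0.01*728^2 = 2649.92 J
depth = E/(sigma*A) = 2649.92 J / (1220 MPa * 38.4845 mm^2) = 2649.92/(1220 * 38.4845) m = 0.05644 m ≈ 56.44 mm

56.44 mm


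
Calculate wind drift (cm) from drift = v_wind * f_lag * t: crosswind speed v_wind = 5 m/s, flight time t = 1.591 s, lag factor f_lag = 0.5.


drift = v_wind * lag * t = 5 * 0.5 * 1.591 = 3.9775 m ≈ 397.8 cm

397.8 cm


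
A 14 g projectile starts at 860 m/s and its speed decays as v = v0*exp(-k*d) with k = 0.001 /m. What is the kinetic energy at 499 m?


v = v0*exp(-k*d) = 860*exp(-0.001*499) = 522.138 m/s
E = 0.5*m*v^2 = 0.5*0.014*522.138^2 = 1908 J

1908 J


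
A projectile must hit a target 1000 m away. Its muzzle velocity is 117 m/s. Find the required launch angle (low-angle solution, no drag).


sin(2*theta) = R*g/v0^2 = 1000*9.81/117^2 = 0.716634, theta = arcsin(0.716634)/2 = 22.89°

22.89 degrees


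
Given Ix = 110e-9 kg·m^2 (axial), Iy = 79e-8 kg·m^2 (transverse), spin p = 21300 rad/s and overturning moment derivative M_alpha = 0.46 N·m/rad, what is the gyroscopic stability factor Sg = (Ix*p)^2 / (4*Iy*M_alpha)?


Sg = Ix^2 * p^2 / (4 * Iy * M_alpha) = (110e-9)^2 * 21300^2 / (4 * 79e-8 * 0.46) = 3.777

3.777


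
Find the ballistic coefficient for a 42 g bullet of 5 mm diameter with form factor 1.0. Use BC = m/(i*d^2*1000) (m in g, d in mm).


BC = m/(i*d^2*1000) = 42/(1.0 * 5^2 * 1000) = 0.00168

0.00168


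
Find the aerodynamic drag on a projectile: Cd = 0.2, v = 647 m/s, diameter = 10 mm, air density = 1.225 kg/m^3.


A = pi*(d/2)^2 = pi*(10/2000)^2 = 7.85398e-05 m^2
Fd = 0.5*Cd*rho*A*v^2 = 0.5*0.2*1.225*7.85398e-05*647^2 = 4.027 N

4.027 N


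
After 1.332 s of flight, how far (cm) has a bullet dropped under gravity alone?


drop = 0.5*g*t^2 = 0.5*9.81*1.332^2 = 8.70257 m ≈ 870.3 cm

870.3 cm


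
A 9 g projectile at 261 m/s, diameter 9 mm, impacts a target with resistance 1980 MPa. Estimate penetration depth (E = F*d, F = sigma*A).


A = pi*(d/2)^2 = pi*(9/2)^2 = 63.6173 mm^2
E = 0.5*m*v^2 = 0.5*0.009*261^2 = 306.544 J
depth = E/(sigma*A) = 306.544 J / (1980 MPa * 63.6173 mm^2) = 306.544/(1980 * 63.6173) m = 0.00243362 m ≈ 2.434 mm

2.434 mm


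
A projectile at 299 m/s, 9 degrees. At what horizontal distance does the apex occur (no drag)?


R = v0^2*sin(2*theta)/g = 299^2*sin(2*9°)/9.81 = 2816.15 m
apex_dist = R/2 = 2816.15/2 = 1408 m

1408 m


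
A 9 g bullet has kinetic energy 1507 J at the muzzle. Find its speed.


v = sqrt(2*E/m) = sqrt(2*1507/0.009) = 578.7 m/s

578.7 m/s


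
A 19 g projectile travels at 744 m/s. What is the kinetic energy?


E = 0.5*m*v^2 = 0.5*0.019*744^2 = 5259 J

5259 J


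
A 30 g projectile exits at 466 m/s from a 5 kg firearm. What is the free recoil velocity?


v_recoil = m_p * v_p / m_gun = 0.03 * 466 / 5 = 2.796 m/s

2.796 m/s


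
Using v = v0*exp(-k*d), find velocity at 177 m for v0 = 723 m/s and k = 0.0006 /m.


v = v0*exp(-k*d) = 723*exp(-0.0006*177) = 650.2 m/s

650.2 m/s


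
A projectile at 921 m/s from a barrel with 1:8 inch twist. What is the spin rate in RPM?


twist_m = 8*0.0254 = 0.2032 m
spin = v/twist = 921/0.2032 = 4532.48 rev/s
RPM = spin*60 = 4532.48*60 ≈ 271949 RPM

271949 RPM


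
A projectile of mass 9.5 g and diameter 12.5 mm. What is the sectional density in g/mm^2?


SD = m/d^2 = 9.5/12.5^2 = 0.0608 g/mm^2

0.0608 g/mm^2


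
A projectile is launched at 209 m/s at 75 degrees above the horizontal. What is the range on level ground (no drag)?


R = v0^2 * sin(2*theta) / g = 209^2 * sin(2*75°) / 9.81 = 2226 m

2226 m


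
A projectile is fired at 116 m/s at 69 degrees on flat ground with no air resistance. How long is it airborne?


T = 2*v0*sin(theta)/g = 2*116*sin(69°)/9.81 = 22.08 s

22.08 s


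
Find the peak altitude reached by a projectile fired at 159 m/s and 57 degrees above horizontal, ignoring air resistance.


H = (v0*sin(theta))^2 / (2g) = (159*sin(57°))^2 / (2*9.81) = 906.3 m

906.3 m


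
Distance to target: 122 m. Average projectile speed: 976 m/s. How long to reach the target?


t = d/v = 122/976 = 0.125 s

0.125 s


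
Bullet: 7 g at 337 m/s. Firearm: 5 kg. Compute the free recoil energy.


v_r = m_p*v_p/m_gun = 0.007*337/5 = 0.4718 m/s, E_r = 0.5*m_gun*v_r^2 = 0.5*5*0.4718^2 = 0.5565 J

0.5565 J


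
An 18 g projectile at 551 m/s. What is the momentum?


p = m*v = 0.018*551 = 9.918 kg·m/s

9.918 kg·m/s


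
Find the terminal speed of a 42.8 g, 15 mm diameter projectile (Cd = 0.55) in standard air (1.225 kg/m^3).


A = pi*(d/2)^2 = pi*(15/2000)^2 = 1.76715e-04 m^2
vt = sqrt(2mg/(Cd*rho*A)) = sqrt(2*0.0428*9.81/(0.55 * 1.225 * 1.76715e-04)) = 83.98 m/s

83.98 m/s


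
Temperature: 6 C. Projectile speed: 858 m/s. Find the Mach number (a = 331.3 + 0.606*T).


a = 331.3 + 0.606*(6) = 334.936 m/s
M = v/a = 858/334.936 = 2.562

2.562


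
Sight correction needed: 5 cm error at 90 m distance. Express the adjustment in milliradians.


1 mrad subtends 1 cm per 10 m of range, so adj = error_cm / (dist_m / 10) = 5 / (90/10) = 0.5556 mrad

0.5556 mrad


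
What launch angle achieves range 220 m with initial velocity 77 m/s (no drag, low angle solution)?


sin(2*theta) = R*g/v0^2 = 220*9.81/77^2 = 0.364007, theta = arcsin(0.364007)/2 = 10.67°

10.67 degrees


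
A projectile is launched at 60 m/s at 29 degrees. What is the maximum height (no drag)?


H = (v0*sin(theta))^2 / (2g) = (60*sin(29°))^2 / (2*9.81) = 43.13 m

43.13 m


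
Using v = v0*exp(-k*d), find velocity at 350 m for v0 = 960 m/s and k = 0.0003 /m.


v = v0*exp(-k*d) = 960*exp(-0.0003*350) = 864.3 m/s

864.3 m/s


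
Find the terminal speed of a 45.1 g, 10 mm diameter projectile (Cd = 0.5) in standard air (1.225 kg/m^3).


A = pi*(d/2)^2 = pi*(10/2000)^2 = 7.85398e-05 m^2
vt = sqrt(2mg/(Cd*rho*A)) = sqrt(2*0.0451*9.81/(0.5 * 1.225 * 7.85398e-05)) = 135.6 m/s

135.6 m/s


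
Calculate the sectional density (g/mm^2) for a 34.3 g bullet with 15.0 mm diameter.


SD = m/d^2 = 34.3/15.0^2 = 0.1524 g/mm^2

0.1524 g/mm^2


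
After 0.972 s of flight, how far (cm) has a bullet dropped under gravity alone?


drop = 0.5*g*t^2 = 0.5*9.81*0.972^2 = 4.63417 m ≈ 463.4 cm

463.4 cm


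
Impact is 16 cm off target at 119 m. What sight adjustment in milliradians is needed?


1 mrad subtends 1 cm per 10 m of range, so adj = error_cm / (dist_m / 10) = 16 / (119/10) = 1.345 mrad

1.345 mrad


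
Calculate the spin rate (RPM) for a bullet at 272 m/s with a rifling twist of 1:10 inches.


twist_m = 10*0.0254 = 0.254 m
spin = v/twist = 272/0.254 = 1070.866 rev/s
RPM = spin*60 = 1070.866*60 ≈ 64252 RPM

64252 RPM


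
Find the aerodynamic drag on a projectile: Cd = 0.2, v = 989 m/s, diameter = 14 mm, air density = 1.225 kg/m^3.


A = pi*(d/2)^2 = pi*(14/2000)^2 = 1.53938e-04 m^2
Fd = 0.5*Cd*rho*A*v^2 = 0.5*0.2*1.225*1.53938e-04*989^2 = 18.44 N

18.44 N


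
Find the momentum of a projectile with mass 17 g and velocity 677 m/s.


p = m*v = 0.017*677 = 11.51 kg·m/s

11.51 kg·m/s


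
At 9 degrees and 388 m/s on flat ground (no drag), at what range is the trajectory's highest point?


R = v0^2*sin(2*theta)/g = 388^2*sin(2*9°)/9.81 = 4742.17 m
apex_dist = R/2 = 4742.17/2 = 2371 m

2371 m


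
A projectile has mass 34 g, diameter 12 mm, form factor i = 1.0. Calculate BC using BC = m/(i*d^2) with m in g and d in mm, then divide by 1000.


BC = m/(i*d^2*1000) = 34/(1.0 * 12^2 * 1000) = 0.0002361

0.0002361


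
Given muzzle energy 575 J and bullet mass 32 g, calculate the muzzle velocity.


v = sqrt(2*E/m) = sqrt(2*575/0.032) = 189.6 m/s

189.6 m/s


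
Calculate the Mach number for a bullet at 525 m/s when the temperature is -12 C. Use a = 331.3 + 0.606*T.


a = 331.3 + 0.606*(-12) = 324.028 m/s
M = v/a = 525/324.028 = 1.62

1.62


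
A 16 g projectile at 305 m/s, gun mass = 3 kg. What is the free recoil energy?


v_r = m_p*v_p/m_gun = 0.016*305/3 = 1.62667 m/s, E_r = 0.5*m_gun*v_r^2 = 0.5*3*1.62667^2 = 3.969 J

3.969 J


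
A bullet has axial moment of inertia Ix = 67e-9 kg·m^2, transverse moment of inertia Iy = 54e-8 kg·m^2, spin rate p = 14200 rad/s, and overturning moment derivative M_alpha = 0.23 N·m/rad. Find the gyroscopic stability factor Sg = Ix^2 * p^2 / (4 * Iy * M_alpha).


Sg = Ix^2 * p^2 / (4 * Iy * M_alpha) = (67e-9)^2 * 14200^2 / (4 * 54e-8 * 0.23) = 1.822

1.822


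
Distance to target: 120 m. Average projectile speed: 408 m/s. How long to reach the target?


t = d/v = 120/408 = 0.2941 s

0.2941 s


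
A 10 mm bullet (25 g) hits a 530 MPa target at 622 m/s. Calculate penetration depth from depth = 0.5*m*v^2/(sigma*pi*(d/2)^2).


A = pi*(d/2)^2 = pi*(10/2)^2 = 78.5398 mm^2
E = 0.5*m*v^2 = 0.5*0.025*622^2 = 4836.05 J
depth = E/(sigma*A) = 4836.05 J / (530 MPa * 78.5398 mm^2) = 4836.05/(530 * 78.5398) m = 0.116178 m ≈ 116.2 mm

116.2 mm


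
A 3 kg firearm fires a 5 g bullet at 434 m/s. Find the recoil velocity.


v_recoil = m_p * v_p / m_gun = 0.005 * 434 / 3 = 0.7233 m/s

0.7233 m/s


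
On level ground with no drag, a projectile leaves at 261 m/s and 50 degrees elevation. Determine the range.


R = v0^2 * sin(2*theta) / g = 261^2 * sin(2*50°) / 9.81 = 6839 m

6839 m


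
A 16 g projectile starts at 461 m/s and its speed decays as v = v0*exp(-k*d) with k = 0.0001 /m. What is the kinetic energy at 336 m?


v = v0*exp(-k*d) = 461*exp(-0.0001*336) = 445.768 m/s
E = 0.5*m*v^2 = 0.5*0.016*445.768^2 = 1590 J

1590 J


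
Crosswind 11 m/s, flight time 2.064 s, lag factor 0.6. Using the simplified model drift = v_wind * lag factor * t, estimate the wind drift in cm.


drift = v_wind * lag * t = 11 * 0.6 * 2.064 = 13.6224 m ≈ 1362 cm

1362 cm


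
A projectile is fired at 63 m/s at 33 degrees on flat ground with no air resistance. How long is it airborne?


T = 2*v0*sin(theta)/g = 2*63*sin(33°)/9.81 = 6.995 s

6.995 s


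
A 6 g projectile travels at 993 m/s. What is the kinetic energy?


E = 0.5*m*v^2 = 0.5*0.006*993^2 = 2958 J

2958 J


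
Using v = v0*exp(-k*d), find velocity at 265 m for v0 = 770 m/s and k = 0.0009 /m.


v = v0*exp(-k*d) = 770*exp(-0.0009*265) = 606.6 m/s

606.6 m/s


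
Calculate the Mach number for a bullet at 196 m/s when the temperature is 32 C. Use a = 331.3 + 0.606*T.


a = 331.3 + 0.606*(32) = 350.692 m/s
M = v/a = 196/350.692 = 0.5589

0.5589


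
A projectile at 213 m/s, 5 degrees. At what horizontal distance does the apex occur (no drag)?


R = v0^2*sin(2*theta)/g = 213^2*sin(2*5°)/9.81 = 803.083 m
apex_dist = R/2 = 803.083/2 = 401.5 m

401.5 m


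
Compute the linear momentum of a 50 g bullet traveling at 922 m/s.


p = m*v = 0.05*922 = 46.1 kg·m/s

46.1 kg·m/s


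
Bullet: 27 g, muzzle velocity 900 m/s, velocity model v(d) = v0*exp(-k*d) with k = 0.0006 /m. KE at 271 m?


v = v0*exp(-k*d) = 900*exp(-0.0006*271) = 764.938 m/s
E = 0.5*m*v^2 = 0.5*0.027*764.938^2 = 7899 J

7899 J


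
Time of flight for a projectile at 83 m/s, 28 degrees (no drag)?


T = 2*v0*sin(theta)/g = 2*83*sin(28°)/9.81 = 7.944 s

7.944 s


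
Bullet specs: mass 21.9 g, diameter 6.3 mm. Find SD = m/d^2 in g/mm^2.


SD = m/d^2 = 21.9/6.3^2 = 0.5518 g/mm^2

0.5518 g/mm^2


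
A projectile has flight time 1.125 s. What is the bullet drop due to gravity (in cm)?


drop = 0.5*g*t^2 = 0.5*9.81*1.125^2 = 6.20789 m ≈ 620.8 cm

620.8 cm


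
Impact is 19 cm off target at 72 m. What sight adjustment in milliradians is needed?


1 mrad subtends 1 cm per 10 m of range, so adj = error_cm / (dist_m / 10) = 19 / (72/10) = 2.639 mrad

2.639 mrad


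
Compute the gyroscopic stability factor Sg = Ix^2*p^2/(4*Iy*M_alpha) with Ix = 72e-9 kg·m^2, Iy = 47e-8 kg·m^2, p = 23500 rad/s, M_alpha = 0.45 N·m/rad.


Sg = Ix^2 * p^2 / (4 * Iy * M_alpha) = (72e-9)^2 * 23500^2 / (4 * 47e-8 * 0.45) = 3.384

3.384


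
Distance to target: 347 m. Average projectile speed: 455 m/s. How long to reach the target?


t = d/v = 347/455 = 0.7626 s

0.7626 s


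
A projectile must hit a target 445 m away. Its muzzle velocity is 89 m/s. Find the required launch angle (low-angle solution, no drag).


sin(2*theta) = R*g/v0^2 = 445*9.81/89^2 = 0.551124, theta = arcsin(0.551124)/2 = 16.72°

16.72 degrees


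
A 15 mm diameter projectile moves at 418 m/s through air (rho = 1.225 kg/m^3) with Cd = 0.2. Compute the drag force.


A = pi*(d/2)^2 = pi*(15/2000)^2 = 1.76715e-04 m^2
Fd = 0.5*Cd*rho*A*v^2 = 0.5*0.2*1.225*1.76715e-04*418^2 = 3.782 N

3.782 N


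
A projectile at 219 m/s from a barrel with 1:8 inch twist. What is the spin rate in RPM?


twist_m = 8*0.0254 = 0.2032 m
spin = v/twist = 219/0.2032 = 1077.756 rev/s
RPM = spin*60 = 1077.756*60 ≈ 64665 RPM

64665 RPM


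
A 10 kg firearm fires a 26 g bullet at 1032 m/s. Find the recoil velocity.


v_recoil = m_p * v_p / m_gun = 0.026 * 1032 / 10 = 2.683 m/s

2.683 m/s


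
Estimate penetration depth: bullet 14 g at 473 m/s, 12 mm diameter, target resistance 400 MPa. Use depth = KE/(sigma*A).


A = pi*(d/2)^2 = pi*(12/2)^2 = 113.097 mm^2
E = 0.5*m*v^2 = 0.5*0.014*473^2 = 1566.1 J
depth = E/(sigma*A) = 1566.1 J / (400 MPa * 113.097 mm^2) = 1566.1/(400 * 113.097) m = 0.0346185 m ≈ 34.62 mm

34.62 mm


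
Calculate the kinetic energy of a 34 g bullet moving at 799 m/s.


E = 0.5*m*v^2 = 0.5*0.034*799^2 = 10853 J

10853 J


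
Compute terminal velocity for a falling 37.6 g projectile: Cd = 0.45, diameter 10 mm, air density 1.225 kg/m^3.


A = pi*(d/2)^2 = pi*(10/2000)^2 = 7.85398e-05 m^2
vt = sqrt(2mg/(Cd*rho*A)) = sqrt(2*0.0376*9.81/(0.45 * 1.225 * 7.85398e-05)) = 130.5 m/s

130.5 m/s


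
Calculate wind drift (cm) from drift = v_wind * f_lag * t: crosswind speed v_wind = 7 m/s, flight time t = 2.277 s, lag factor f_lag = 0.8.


drift = v_wind * lag * t = 7 * 0.8 * 2.277 = 12.7512 m ≈ 1275 cm

1275 cm


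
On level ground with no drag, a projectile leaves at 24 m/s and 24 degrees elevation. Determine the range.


R = v0^2 * sin(2*theta) / g = 24^2 * sin(2*24°) / 9.81 = 43.63 m

43.63 m


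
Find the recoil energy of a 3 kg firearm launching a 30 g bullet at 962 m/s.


v_r = m_p*v_p/m_gun = 0.03*962/3 = 9.62 m/s, E_r = 0.5*m_gun*v_r^2 = 0.5*3*9.62^2 = 138.8 J

138.8 J


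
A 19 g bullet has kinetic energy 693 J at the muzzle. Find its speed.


v = sqrt(2*E/m) = sqrt(2*693/0.019) = 270.1 m/s

270.1 m/s


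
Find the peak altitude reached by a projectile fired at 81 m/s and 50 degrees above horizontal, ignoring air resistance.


H = (v0*sin(theta))^2 / (2g) = (81*sin(50°))^2 / (2*9.81) = 196.2 m

196.2 m


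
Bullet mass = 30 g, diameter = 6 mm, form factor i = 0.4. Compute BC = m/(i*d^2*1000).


BC = m/(i*d^2*1000) = 30/(0.4 * 6^2 * 1000) = 0.002083

0.002083


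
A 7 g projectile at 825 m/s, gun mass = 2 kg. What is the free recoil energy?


v_r = m_p*v_p/m_gun = 0.007*825/2 = 2.8875 m/s, E_r = 0.5*m_gun*v_r^2 = 0.5*2*2.8875^2 = 8.338 J

8.338 J


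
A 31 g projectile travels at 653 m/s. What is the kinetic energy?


E = 0.5*m*v^2 = 0.5*0.031*653^2 = 6609 J

6609 J


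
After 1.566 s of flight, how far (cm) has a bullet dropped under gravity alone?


drop = 0.5*g*t^2 = 0.5*9.81*1.566^2 = 12.0288 m ≈ 1203 cm

1203 cm


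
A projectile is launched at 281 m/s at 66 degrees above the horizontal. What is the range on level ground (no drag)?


R = v0^2 * sin(2*theta) / g = 281^2 * sin(2*66°) / 9.81 = 5982 m

5982 m


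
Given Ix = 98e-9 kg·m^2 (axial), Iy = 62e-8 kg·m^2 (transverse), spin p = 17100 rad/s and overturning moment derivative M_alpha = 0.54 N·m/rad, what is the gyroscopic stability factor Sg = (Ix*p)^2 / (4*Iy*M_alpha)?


Sg = Ix^2 * p^2 / (4 * Iy * M_alpha) = (98e-9)^2 * 17100^2 / (4 * 62e-8 * 0.54) = 2.097

2.097


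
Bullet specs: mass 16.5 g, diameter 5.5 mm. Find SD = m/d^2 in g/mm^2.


SD = m/d^2 = 16.5/5.5^2 = 0.5455 g/mm^2

0.5455 g/mm^2


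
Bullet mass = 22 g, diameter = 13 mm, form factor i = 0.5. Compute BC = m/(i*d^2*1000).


BC = m/(i*d^2*1000) = 22/(0.5 * 13^2 * 1000) = 0.0002604

0.0002604


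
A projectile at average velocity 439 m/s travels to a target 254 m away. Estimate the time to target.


t = d/v = 254/439 = 0.5786 s

0.5786 s


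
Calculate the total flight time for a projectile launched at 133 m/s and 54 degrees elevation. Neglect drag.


T = 2*v0*sin(theta)/g = 2*133*sin(54°)/9.81 = 21.94 s

21.94 s


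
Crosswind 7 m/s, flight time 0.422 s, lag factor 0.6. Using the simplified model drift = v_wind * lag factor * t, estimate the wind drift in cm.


drift = v_wind * lag * t = 7 * 0.6 * 0.422 = 1.7724 m ≈ 177.2 cm

177.2 cm


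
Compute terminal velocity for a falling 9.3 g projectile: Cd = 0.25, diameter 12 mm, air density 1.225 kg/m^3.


A = pi*(d/2)^2 = pi*(12/2000)^2 = 1.13097e-04 m^2
vt = sqrt(2mg/(Cd*rho*A)) = sqrt(2*0.0093*9.81/(0.25 * 1.225 * 1.13097e-04)) = 72.58 m/s

72.58 m/s


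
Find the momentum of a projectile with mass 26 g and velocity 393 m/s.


p = m*v = 0.026*393 = 10.22 kg·m/s

10.22 kg·m/s


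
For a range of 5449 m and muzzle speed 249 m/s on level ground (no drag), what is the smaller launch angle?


sin(2*theta) = R*g/v0^2 = 5449*9.81/249^2 = 0.862159, theta = arcsin(0.862159)/2 = 29.78°

29.78 degrees


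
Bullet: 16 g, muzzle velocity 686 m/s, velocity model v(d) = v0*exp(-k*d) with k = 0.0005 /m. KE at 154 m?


v = v0*exp(-k*d) = 686*exp(-0.0005*154) = 635.16 m/s
E = 0.5*m*v^2 = 0.5*0.016*635.16^2 = 3227 J

3227 J


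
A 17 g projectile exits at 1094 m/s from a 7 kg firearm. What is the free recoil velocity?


v_recoil = m_p * v_p / m_gun = 0.017 * 1094 / 7 = 2.657 m/s

2.657 m/s


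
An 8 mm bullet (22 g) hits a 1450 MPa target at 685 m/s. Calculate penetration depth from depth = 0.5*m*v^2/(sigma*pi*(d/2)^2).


A = pi*(d/2)^2 = pi*(8/2)^2 = 50.2655 mm^2
E = 0.5*m*v^2 = 0.5*0.022*685^2 = 5161.47 J
depth = E/(sigma*A) = 5161.47 J / (1450 MPa * 50.2655 mm^2) = 5161.47/(1450 * 50.2655) m = 0.0708167 m ≈ 70.82 mm

70.82 mm


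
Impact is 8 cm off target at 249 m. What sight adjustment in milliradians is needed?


1 mrad subtends 1 cm per 10 m of range, so adj = error_cm / (dist_m / 10) = 8 / (249/10) = 0.3213 mrad

0.3213 mrad


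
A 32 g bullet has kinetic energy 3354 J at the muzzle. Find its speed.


v = sqrt(2*E/m) = sqrt(2*3354/0.032) = 457.8 m/s

457.8 m/s


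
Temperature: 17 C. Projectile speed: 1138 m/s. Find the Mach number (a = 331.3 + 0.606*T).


a = 331.3 + 0.606*(17) = 341.602 m/s
M = v/a = 1138/341.602 = 3.331

3.331


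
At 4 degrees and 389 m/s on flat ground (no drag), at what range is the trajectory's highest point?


R = v0^2*sin(2*theta)/g = 389^2*sin(2*4°)/9.81 = 2146.77 m
apex_dist = R/2 = 2146.77/2 = 1073 m

1073 m


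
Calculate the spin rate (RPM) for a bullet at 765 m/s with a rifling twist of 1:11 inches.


twist_m = 11*0.0254 = 0.2794 m
spin = v/twist = 765/0.2794 = 2738.01 rev/s
RPM = spin*60 = 2738.01*60 ≈ 164281 RPM

164281 RPM


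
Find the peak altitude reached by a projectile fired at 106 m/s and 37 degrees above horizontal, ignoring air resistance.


H = (v0*sin(theta))^2 / (2g) = (106*sin(37°))^2 / (2*9.81) = 207.4 m

207.4 m


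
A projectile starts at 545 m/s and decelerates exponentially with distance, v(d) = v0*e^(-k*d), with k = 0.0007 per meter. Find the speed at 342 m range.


v = v0*exp(-k*d) = 545*exp(-0.0007*342) = 429 m/s

429 m/s


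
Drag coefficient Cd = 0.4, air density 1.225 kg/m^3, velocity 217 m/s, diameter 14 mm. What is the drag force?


A = pi*(d/2)^2 = pi*(14/2000)^2 = 1.53938e-04 m^2
Fd = 0.5*Cd*rho*A*v^2 = 0.5*0.4*1.225*1.53938e-04*217^2 = 1.776 N

1.776 N


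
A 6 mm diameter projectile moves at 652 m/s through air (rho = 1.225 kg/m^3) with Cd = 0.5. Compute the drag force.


A = pi*(d/2)^2 = pi*(6/2000)^2 = 2.82743e-05 m^2
Fd = 0.5*Cd*rho*A*v^2 = 0.5*0.5*1.225*2.82743e-05*652^2 = 3.681 N

3.681 N


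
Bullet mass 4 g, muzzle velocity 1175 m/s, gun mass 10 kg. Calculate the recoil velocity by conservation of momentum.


v_recoil = m_p * v_p / m_gun = 0.004 * 1175 / 10 = 0.47 m/s

0.47 m/s


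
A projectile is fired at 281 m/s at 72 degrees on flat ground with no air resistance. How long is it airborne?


T = 2*v0*sin(theta)/g = 2*281*sin(72°)/9.81 = 54.48 s

54.48 s


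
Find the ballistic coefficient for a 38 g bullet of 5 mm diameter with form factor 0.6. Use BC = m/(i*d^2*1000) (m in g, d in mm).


BC = m/(i*d^2*1000) = 38/(0.6 * 5^2 * 1000) = 0.002533

0.002533


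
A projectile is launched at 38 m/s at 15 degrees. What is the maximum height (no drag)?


H = (v0*sin(theta))^2 / (2g) = (38*sin(15°))^2 / (2*9.81) = 4.93 m

4.93 m


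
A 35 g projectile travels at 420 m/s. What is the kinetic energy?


E = 0.5*m*v^2 = 0.5*0.035*420^2 = 3087 J

3087 J


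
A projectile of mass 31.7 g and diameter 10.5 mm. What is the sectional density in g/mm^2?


SD = m/d^2 = 31.7/10.5^2 = 0.2875 g/mm^2

0.2875 g/mm^2


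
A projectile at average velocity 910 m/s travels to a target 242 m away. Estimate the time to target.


t = d/v = 242/910 = 0.2659 s

0.2659 s


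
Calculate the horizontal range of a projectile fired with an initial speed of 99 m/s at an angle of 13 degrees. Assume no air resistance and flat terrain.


R = v0^2 * sin(2*theta) / g = 99^2 * sin(2*13°) / 9.81 = 438 m

438 m


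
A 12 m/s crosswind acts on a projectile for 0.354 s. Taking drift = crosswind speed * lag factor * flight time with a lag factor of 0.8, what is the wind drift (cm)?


drift = v_wind * lag * t = 12 * 0.8 * 0.354 = 3.3984 m ≈ 339.8 cm

339.8 cm


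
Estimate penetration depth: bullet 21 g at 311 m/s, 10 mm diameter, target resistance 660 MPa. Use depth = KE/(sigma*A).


A = pi*(d/2)^2 = pi*(10/2)^2 = 78.5398 mm^2
E = 0.5*m*v^2 = 0.5*0.021*311^2 = 1015.57 J
depth = E/(sigma*A) = 1015.57 J / (660 MPa * 78.5398 mm^2) = 1015.57/(660 * 78.5398) m = 0.0195919 m ≈ 19.59 mm

19.59 mm


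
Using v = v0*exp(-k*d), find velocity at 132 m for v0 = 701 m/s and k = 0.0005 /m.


v = v0*exp(-k*d) = 701*exp(-0.0005*132) = 656.2 m/s

656.2 m/s


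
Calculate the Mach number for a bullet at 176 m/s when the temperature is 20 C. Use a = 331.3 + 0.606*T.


a = 331.3 + 0.606*(20) = 343.42 m/s
M = v/a = 176/343.42 = 0.5125

0.5125


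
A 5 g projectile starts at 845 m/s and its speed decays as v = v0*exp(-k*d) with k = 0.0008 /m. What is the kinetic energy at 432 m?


v = v0*exp(-k*d) = 845*exp(-0.0008*432) = 598.087 m/s
E = 0.5*m*v^2 = 0.5*0.005*598.087^2 = 894.3 J

894.3 J


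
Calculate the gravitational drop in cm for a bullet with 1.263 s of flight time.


drop = 0.5*g*t^2 = 0.5*9.81*1.263^2 = 7.8243 m ≈ 782.4 cm

782.4 cm


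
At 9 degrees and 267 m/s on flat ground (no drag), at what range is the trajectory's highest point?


R = v0^2*sin(2*theta)/g = 267^2*sin(2*9°)/9.81 = 2245.62 m
apex_dist = R/2 = 2245.62/2 = 1123 m

1123 m


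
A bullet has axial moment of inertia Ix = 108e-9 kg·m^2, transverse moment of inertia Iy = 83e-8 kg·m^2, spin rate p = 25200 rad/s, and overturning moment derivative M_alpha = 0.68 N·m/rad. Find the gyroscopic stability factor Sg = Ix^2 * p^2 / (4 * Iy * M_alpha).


Sg = Ix^2 * p^2 / (4 * Iy * M_alpha) = (108e-9)^2 * 25200^2 / (4 * 83e-8 * 0.68) = 3.281

3.281


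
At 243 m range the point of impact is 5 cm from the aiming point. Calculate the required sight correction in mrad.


1 mrad subtends 1 cm per 10 m of range, so adj = error_cm / (dist_m / 10) = 5 / (243/10) = 0.2058 mrad

0.2058 mrad


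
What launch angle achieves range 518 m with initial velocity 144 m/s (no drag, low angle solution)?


sin(2*theta) = R*g/v0^2 = 518*9.81/144^2 = 0.245061, theta = arcsin(0.245061)/2 = 7.093°

7.093 degrees


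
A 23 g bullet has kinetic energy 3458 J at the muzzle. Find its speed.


v = sqrt(2*E/m) = sqrt(2*3458/0.023) = 548.4 m/s

548.4 m/s


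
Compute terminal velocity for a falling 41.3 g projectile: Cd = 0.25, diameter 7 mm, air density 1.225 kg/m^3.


A = pi*(d/2)^2 = pi*(7/2000)^2 = 3.84845e-05 m^2
vt = sqrt(2mg/(Cd*rho*A)) = sqrt(2*0.0413*9.81/(0.25 * 1.225 * 3.84845e-05)) = 262.2 m/s

262.2 m/s


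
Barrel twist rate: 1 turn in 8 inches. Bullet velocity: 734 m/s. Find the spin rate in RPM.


twist_m = 8*0.0254 = 0.2032 m
spin = v/twist = 734/0.2032 = 3612.205 rev/s
RPM = spin*60 = 3612.205*60 ≈ 216732 RPM

216732 RPM


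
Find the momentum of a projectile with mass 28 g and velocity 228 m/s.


p = m*v = 0.028*228 = 6.384 kg·m/s

6.384 kg·m/s


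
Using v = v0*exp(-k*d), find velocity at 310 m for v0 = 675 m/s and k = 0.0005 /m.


v = v0*exp(-k*d) = 675*exp(-0.0005*310) = 578.1 m/s

578.1 m/s


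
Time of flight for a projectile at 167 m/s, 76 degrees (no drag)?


T = 2*v0*sin(theta)/g = 2*167*sin(76°)/9.81 = 33.04 s

33.04 s


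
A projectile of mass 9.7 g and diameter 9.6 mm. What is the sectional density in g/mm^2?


SD = m/d^2 = 9.7/9.6^2 = 0.1053 g/mm^2

0.1053 g/mm^2


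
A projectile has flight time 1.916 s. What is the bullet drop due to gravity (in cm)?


drop = 0.5*g*t^2 = 0.5*9.81*1.916^2 = 18.0065 m ≈ 1801 cm

1801 cm


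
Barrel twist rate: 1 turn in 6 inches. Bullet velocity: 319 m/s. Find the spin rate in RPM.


twist_m = 6*0.0254 = 0.1524 m
spin = v/twist = 319/0.1524 = 2093.176 rev/s
RPM = spin*60 = 2093.176*60 ≈ 125591 RPM

125591 RPM


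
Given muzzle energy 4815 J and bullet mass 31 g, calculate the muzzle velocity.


v = sqrt(2*E/m) = sqrt(2*4815/0.031) = 557.4 m/s

557.4 m/s


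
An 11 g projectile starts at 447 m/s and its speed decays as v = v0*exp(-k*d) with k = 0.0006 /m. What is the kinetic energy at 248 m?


v = v0*exp(-k*d) = 447*exp(-0.0006*248) = 385.198 m/s
E = 0.5*m*v^2 = 0.5*0.011*385.198^2 = 816.1 J

816.1 J


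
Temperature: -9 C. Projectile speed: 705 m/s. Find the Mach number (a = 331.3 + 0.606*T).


a = 331.3 + 0.606*(-9) = 325.846 m/s
M = v/a = 705/325.846 = 2.164

2.164


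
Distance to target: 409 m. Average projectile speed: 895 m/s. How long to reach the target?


t = d/v = 409/895 = 0.457 s

0.457 s


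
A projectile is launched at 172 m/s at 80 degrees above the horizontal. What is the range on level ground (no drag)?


R = v0^2 * sin(2*theta) / g = 172^2 * sin(2*80°) / 9.81 = 1031 m

1031 m


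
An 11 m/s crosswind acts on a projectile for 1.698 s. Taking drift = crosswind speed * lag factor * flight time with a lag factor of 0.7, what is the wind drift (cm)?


drift = v_wind * lag * t = 11 * 0.7 * 1.698 = 13.0746 m ≈ 1307 cm

1307 cm


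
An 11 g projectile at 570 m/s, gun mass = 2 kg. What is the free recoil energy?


v_r = m_p*v_p/m_gun = 0.011*570/2 = 3.135 m/s, E_r = 0.5*m_gun*v_r^2 = 0.5*2*3.135^2 = 9.828 J

9.828 J


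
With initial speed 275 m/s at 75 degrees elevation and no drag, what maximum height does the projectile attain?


H = (v0*sin(theta))^2 / (2g) = (275*sin(75°))^2 / (2*9.81) = 3596 m

3596 m


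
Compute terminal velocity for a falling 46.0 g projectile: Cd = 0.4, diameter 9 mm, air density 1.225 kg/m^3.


A = pi*(d/2)^2 = pi*(9/2000)^2 = 6.36173e-05 m^2
vt = sqrt(2mg/(Cd*rho*A)) = sqrt(2*0.046*9.81/(0.4 * 1.225 * 6.36173e-05)) = 170.2 m/s

170.2 m/s


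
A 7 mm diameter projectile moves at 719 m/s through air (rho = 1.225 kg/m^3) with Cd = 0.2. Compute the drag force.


A = pi*(d/2)^2 = pi*(7/2000)^2 = 3.84845e-05 m^2
Fd = 0.5*Cd*rho*A*v^2 = 0.5*0.2*1.225*3.84845e-05*719^2 = 2.437 N

2.437 N


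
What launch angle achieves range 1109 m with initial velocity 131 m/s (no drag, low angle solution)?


sin(2*theta) = R*g/v0^2 = 1109*9.81/131^2 = 0.633954, theta = arcsin(0.633954)/2 = 19.67°

19.67 degrees


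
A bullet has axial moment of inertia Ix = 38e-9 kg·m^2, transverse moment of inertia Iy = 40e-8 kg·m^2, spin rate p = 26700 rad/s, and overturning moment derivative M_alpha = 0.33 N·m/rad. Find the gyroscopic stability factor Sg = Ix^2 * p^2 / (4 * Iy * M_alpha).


Sg = Ix^2 * p^2 / (4 * Iy * M_alpha) = (38e-9)^2 * 26700^2 / (4 * 40e-8 * 0.33) = 1.95

1.95


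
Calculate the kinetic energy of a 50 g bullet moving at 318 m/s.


E = 0.5*m*v^2 = 0.5*0.05*318^2 = 2528 J

2528 J


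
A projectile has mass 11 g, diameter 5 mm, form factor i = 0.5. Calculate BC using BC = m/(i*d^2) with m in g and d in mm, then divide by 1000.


BC = m/(i*d^2*1000) = 11/(0.5 * 5^2 * 1000) = 0.00088

0.00088


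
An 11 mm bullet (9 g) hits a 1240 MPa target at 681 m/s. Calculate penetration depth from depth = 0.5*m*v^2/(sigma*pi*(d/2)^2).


A = pi*(d/2)^2 = pi*(11/2)^2 = 95.0332 mm^2
E = 0.5*m*v^2 = 0.5*0.009*681^2 = 2086.92 J
depth = E/(sigma*A) = 2086.92 J / (1240 MPa * 95.0332 mm^2) = 2086.92/(1240 * 95.0332) m = 0.0177096 m ≈ 17.71 mm

17.71 mm


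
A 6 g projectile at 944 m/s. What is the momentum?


p = m*v = 0.006*944 = 5.664 kg·m/s

5.664 kg·m/s


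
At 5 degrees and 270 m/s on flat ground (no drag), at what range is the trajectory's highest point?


R = v0^2*sin(2*theta)/g = 270^2*sin(2*5°)/9.81 = 1290.41 m
apex_dist = R/2 = 1290.41/2 = 645.2 m

645.2 m


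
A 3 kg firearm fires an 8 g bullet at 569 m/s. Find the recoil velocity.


v_recoil = m_p * v_p / m_gun = 0.008 * 569 / 3 = 1.517 m/s

1.517 m/s


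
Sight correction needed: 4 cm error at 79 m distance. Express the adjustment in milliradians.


1 mrad subtends 1 cm per 10 m of range, so adj = error_cm / (dist_m / 10) = 4 / (79/10) = 0.5063 mrad

0.5063 mrad
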